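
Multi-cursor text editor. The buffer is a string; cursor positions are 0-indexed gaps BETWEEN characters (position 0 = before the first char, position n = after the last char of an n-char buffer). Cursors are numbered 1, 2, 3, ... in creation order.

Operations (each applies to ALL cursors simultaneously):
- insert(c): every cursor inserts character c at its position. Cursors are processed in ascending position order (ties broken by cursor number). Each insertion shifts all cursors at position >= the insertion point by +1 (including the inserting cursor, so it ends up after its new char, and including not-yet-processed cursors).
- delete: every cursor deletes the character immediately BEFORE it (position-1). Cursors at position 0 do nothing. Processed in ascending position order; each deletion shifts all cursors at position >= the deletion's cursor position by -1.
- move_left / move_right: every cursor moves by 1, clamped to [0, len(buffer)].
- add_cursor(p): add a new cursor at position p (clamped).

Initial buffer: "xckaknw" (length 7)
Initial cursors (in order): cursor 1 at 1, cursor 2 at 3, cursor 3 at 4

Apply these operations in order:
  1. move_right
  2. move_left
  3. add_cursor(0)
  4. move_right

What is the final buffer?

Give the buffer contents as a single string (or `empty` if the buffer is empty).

After op 1 (move_right): buffer="xckaknw" (len 7), cursors c1@2 c2@4 c3@5, authorship .......
After op 2 (move_left): buffer="xckaknw" (len 7), cursors c1@1 c2@3 c3@4, authorship .......
After op 3 (add_cursor(0)): buffer="xckaknw" (len 7), cursors c4@0 c1@1 c2@3 c3@4, authorship .......
After op 4 (move_right): buffer="xckaknw" (len 7), cursors c4@1 c1@2 c2@4 c3@5, authorship .......

Answer: xckaknw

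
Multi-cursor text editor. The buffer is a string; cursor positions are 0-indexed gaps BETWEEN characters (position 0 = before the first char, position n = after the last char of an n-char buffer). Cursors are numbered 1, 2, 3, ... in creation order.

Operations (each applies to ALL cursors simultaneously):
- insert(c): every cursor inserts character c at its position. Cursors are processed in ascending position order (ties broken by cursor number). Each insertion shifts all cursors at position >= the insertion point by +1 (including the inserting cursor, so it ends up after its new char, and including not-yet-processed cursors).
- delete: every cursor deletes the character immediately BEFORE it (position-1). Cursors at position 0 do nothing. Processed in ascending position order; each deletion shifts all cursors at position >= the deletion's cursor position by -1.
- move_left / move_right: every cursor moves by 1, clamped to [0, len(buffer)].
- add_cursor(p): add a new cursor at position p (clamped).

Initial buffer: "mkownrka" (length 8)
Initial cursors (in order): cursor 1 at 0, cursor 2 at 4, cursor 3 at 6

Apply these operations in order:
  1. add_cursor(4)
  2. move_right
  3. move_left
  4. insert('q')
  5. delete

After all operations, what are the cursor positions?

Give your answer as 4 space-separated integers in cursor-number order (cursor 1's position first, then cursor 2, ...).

After op 1 (add_cursor(4)): buffer="mkownrka" (len 8), cursors c1@0 c2@4 c4@4 c3@6, authorship ........
After op 2 (move_right): buffer="mkownrka" (len 8), cursors c1@1 c2@5 c4@5 c3@7, authorship ........
After op 3 (move_left): buffer="mkownrka" (len 8), cursors c1@0 c2@4 c4@4 c3@6, authorship ........
After op 4 (insert('q')): buffer="qmkowqqnrqka" (len 12), cursors c1@1 c2@7 c4@7 c3@10, authorship 1....24..3..
After op 5 (delete): buffer="mkownrka" (len 8), cursors c1@0 c2@4 c4@4 c3@6, authorship ........

Answer: 0 4 6 4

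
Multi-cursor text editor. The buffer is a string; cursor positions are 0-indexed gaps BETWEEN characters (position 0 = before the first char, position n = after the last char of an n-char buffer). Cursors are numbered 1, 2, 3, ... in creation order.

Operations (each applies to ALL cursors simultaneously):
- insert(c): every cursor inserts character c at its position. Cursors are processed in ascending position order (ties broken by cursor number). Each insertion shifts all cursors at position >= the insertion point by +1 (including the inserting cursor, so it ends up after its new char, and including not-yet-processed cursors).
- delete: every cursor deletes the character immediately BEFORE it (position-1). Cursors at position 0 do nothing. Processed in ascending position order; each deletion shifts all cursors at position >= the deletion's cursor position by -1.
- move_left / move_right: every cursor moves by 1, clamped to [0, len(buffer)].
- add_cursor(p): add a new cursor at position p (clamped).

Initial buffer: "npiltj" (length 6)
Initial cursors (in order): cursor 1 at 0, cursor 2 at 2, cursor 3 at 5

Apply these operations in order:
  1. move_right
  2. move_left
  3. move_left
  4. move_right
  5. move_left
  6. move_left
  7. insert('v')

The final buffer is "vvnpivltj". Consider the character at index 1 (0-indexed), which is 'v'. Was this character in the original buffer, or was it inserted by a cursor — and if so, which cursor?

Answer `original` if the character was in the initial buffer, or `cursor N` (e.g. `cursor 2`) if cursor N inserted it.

After op 1 (move_right): buffer="npiltj" (len 6), cursors c1@1 c2@3 c3@6, authorship ......
After op 2 (move_left): buffer="npiltj" (len 6), cursors c1@0 c2@2 c3@5, authorship ......
After op 3 (move_left): buffer="npiltj" (len 6), cursors c1@0 c2@1 c3@4, authorship ......
After op 4 (move_right): buffer="npiltj" (len 6), cursors c1@1 c2@2 c3@5, authorship ......
After op 5 (move_left): buffer="npiltj" (len 6), cursors c1@0 c2@1 c3@4, authorship ......
After op 6 (move_left): buffer="npiltj" (len 6), cursors c1@0 c2@0 c3@3, authorship ......
After op 7 (insert('v')): buffer="vvnpivltj" (len 9), cursors c1@2 c2@2 c3@6, authorship 12...3...
Authorship (.=original, N=cursor N): 1 2 . . . 3 . . .
Index 1: author = 2

Answer: cursor 2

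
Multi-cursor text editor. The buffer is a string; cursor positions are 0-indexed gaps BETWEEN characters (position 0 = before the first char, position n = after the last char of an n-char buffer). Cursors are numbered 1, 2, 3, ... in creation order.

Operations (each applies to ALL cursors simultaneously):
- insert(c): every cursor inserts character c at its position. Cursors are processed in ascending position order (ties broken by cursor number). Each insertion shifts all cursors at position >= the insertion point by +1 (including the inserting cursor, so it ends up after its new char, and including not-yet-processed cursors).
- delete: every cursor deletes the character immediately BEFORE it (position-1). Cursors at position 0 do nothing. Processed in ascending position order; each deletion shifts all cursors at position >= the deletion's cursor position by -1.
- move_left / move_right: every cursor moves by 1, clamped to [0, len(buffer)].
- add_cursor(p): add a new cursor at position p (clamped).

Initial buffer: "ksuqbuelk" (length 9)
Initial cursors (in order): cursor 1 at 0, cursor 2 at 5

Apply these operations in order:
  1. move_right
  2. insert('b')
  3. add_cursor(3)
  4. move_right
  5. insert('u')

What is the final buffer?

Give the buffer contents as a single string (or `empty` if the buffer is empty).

Answer: kbsuuuqbubeulk

Derivation:
After op 1 (move_right): buffer="ksuqbuelk" (len 9), cursors c1@1 c2@6, authorship .........
After op 2 (insert('b')): buffer="kbsuqbubelk" (len 11), cursors c1@2 c2@8, authorship .1.....2...
After op 3 (add_cursor(3)): buffer="kbsuqbubelk" (len 11), cursors c1@2 c3@3 c2@8, authorship .1.....2...
After op 4 (move_right): buffer="kbsuqbubelk" (len 11), cursors c1@3 c3@4 c2@9, authorship .1.....2...
After op 5 (insert('u')): buffer="kbsuuuqbubeulk" (len 14), cursors c1@4 c3@6 c2@12, authorship .1.1.3...2.2..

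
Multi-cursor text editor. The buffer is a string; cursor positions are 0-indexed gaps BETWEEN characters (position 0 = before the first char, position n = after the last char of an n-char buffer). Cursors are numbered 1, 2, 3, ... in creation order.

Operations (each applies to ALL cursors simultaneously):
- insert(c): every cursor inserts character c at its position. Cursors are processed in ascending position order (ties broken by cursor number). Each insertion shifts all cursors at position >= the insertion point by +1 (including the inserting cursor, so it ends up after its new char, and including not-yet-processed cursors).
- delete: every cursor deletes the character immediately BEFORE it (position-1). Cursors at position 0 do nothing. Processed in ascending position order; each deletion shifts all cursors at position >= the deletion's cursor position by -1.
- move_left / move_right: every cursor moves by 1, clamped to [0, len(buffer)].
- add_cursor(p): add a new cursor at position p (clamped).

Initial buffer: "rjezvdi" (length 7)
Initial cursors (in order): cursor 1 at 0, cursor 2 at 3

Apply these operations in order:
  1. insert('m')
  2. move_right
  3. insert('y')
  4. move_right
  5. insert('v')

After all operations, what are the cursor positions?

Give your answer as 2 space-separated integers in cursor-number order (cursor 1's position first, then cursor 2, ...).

Answer: 5 11

Derivation:
After op 1 (insert('m')): buffer="mrjemzvdi" (len 9), cursors c1@1 c2@5, authorship 1...2....
After op 2 (move_right): buffer="mrjemzvdi" (len 9), cursors c1@2 c2@6, authorship 1...2....
After op 3 (insert('y')): buffer="mryjemzyvdi" (len 11), cursors c1@3 c2@8, authorship 1.1..2.2...
After op 4 (move_right): buffer="mryjemzyvdi" (len 11), cursors c1@4 c2@9, authorship 1.1..2.2...
After op 5 (insert('v')): buffer="mryjvemzyvvdi" (len 13), cursors c1@5 c2@11, authorship 1.1.1.2.2.2..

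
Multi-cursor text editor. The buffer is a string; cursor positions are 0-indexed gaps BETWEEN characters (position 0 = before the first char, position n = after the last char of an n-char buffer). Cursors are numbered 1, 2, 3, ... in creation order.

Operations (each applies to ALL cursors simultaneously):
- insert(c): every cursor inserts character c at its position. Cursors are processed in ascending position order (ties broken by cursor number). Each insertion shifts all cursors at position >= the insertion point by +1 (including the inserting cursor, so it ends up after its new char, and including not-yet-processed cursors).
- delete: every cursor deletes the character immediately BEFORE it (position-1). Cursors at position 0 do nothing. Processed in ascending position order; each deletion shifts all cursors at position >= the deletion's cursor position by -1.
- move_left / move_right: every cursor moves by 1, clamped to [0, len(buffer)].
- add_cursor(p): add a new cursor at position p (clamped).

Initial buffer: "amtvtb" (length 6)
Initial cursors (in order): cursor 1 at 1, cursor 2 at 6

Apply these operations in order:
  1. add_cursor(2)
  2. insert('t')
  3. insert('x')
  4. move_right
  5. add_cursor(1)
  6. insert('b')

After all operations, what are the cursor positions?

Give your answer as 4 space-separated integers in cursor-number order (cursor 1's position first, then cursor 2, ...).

After op 1 (add_cursor(2)): buffer="amtvtb" (len 6), cursors c1@1 c3@2 c2@6, authorship ......
After op 2 (insert('t')): buffer="atmttvtbt" (len 9), cursors c1@2 c3@4 c2@9, authorship .1.3....2
After op 3 (insert('x')): buffer="atxmtxtvtbtx" (len 12), cursors c1@3 c3@6 c2@12, authorship .11.33....22
After op 4 (move_right): buffer="atxmtxtvtbtx" (len 12), cursors c1@4 c3@7 c2@12, authorship .11.33....22
After op 5 (add_cursor(1)): buffer="atxmtxtvtbtx" (len 12), cursors c4@1 c1@4 c3@7 c2@12, authorship .11.33....22
After op 6 (insert('b')): buffer="abtxmbtxtbvtbtxb" (len 16), cursors c4@2 c1@6 c3@10 c2@16, authorship .411.133.3...222

Answer: 6 16 10 2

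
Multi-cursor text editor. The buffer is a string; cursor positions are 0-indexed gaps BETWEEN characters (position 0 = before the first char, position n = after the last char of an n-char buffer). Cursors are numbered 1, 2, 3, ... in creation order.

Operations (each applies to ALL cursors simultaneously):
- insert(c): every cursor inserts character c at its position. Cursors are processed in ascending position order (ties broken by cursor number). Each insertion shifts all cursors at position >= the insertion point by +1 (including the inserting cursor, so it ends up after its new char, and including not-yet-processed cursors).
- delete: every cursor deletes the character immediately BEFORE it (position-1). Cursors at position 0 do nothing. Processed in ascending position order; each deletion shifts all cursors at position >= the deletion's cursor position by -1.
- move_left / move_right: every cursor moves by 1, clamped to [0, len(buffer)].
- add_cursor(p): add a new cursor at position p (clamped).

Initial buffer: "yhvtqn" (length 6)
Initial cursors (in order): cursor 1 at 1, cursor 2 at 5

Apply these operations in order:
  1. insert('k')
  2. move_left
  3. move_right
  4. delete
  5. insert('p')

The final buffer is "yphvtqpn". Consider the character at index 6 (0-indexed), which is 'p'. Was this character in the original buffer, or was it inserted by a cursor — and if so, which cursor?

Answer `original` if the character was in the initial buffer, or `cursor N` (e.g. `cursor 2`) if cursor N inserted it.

Answer: cursor 2

Derivation:
After op 1 (insert('k')): buffer="ykhvtqkn" (len 8), cursors c1@2 c2@7, authorship .1....2.
After op 2 (move_left): buffer="ykhvtqkn" (len 8), cursors c1@1 c2@6, authorship .1....2.
After op 3 (move_right): buffer="ykhvtqkn" (len 8), cursors c1@2 c2@7, authorship .1....2.
After op 4 (delete): buffer="yhvtqn" (len 6), cursors c1@1 c2@5, authorship ......
After op 5 (insert('p')): buffer="yphvtqpn" (len 8), cursors c1@2 c2@7, authorship .1....2.
Authorship (.=original, N=cursor N): . 1 . . . . 2 .
Index 6: author = 2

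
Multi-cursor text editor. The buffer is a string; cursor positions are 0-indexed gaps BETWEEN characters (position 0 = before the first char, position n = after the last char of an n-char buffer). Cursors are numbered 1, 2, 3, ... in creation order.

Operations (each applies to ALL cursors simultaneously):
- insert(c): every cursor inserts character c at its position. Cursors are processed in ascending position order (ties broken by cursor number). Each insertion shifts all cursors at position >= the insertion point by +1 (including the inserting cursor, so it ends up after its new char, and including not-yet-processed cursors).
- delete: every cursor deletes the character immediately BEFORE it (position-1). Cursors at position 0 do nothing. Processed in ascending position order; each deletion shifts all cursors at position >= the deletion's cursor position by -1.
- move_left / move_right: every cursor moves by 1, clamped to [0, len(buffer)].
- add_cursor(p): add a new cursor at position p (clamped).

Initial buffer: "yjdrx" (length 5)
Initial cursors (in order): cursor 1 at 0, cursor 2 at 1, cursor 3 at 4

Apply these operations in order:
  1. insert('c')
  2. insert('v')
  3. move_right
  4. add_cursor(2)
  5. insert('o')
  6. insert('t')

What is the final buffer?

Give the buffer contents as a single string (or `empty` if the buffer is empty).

After op 1 (insert('c')): buffer="cycjdrcx" (len 8), cursors c1@1 c2@3 c3@7, authorship 1.2...3.
After op 2 (insert('v')): buffer="cvycvjdrcvx" (len 11), cursors c1@2 c2@5 c3@10, authorship 11.22...33.
After op 3 (move_right): buffer="cvycvjdrcvx" (len 11), cursors c1@3 c2@6 c3@11, authorship 11.22...33.
After op 4 (add_cursor(2)): buffer="cvycvjdrcvx" (len 11), cursors c4@2 c1@3 c2@6 c3@11, authorship 11.22...33.
After op 5 (insert('o')): buffer="cvoyocvjodrcvxo" (len 15), cursors c4@3 c1@5 c2@9 c3@15, authorship 114.122.2..33.3
After op 6 (insert('t')): buffer="cvotyotcvjotdrcvxot" (len 19), cursors c4@4 c1@7 c2@12 c3@19, authorship 1144.1122.22..33.33

Answer: cvotyotcvjotdrcvxot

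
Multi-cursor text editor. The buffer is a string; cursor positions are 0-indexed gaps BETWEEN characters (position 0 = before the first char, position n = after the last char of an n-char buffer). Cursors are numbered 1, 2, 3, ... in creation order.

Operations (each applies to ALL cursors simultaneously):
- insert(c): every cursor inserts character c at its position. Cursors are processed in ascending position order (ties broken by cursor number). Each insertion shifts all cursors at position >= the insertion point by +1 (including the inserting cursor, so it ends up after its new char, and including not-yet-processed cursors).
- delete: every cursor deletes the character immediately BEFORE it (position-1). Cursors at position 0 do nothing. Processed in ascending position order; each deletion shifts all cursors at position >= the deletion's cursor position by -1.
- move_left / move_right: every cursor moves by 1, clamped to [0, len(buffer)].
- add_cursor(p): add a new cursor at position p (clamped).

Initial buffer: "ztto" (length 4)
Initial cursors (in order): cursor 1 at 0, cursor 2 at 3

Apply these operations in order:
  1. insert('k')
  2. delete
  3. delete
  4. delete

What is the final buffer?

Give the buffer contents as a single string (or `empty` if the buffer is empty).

After op 1 (insert('k')): buffer="kzttko" (len 6), cursors c1@1 c2@5, authorship 1...2.
After op 2 (delete): buffer="ztto" (len 4), cursors c1@0 c2@3, authorship ....
After op 3 (delete): buffer="zto" (len 3), cursors c1@0 c2@2, authorship ...
After op 4 (delete): buffer="zo" (len 2), cursors c1@0 c2@1, authorship ..

Answer: zo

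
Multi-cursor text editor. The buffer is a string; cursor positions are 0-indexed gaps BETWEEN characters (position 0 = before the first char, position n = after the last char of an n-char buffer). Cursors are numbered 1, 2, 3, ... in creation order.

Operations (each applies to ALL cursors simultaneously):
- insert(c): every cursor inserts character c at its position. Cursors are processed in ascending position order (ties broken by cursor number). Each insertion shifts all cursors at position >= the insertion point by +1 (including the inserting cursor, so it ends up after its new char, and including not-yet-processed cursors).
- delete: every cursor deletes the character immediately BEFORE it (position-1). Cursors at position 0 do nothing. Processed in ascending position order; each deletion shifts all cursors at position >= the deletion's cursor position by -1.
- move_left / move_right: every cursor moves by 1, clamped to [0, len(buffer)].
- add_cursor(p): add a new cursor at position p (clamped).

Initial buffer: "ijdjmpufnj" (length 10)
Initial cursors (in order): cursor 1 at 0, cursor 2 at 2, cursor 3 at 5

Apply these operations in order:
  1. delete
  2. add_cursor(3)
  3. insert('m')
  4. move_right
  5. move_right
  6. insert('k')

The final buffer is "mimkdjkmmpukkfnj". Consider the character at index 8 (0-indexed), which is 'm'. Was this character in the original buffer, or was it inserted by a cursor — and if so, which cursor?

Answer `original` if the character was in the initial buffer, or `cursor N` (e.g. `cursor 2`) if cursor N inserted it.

Answer: cursor 4

Derivation:
After op 1 (delete): buffer="idjpufnj" (len 8), cursors c1@0 c2@1 c3@3, authorship ........
After op 2 (add_cursor(3)): buffer="idjpufnj" (len 8), cursors c1@0 c2@1 c3@3 c4@3, authorship ........
After op 3 (insert('m')): buffer="mimdjmmpufnj" (len 12), cursors c1@1 c2@3 c3@7 c4@7, authorship 1.2..34.....
After op 4 (move_right): buffer="mimdjmmpufnj" (len 12), cursors c1@2 c2@4 c3@8 c4@8, authorship 1.2..34.....
After op 5 (move_right): buffer="mimdjmmpufnj" (len 12), cursors c1@3 c2@5 c3@9 c4@9, authorship 1.2..34.....
After op 6 (insert('k')): buffer="mimkdjkmmpukkfnj" (len 16), cursors c1@4 c2@7 c3@13 c4@13, authorship 1.21..234..34...
Authorship (.=original, N=cursor N): 1 . 2 1 . . 2 3 4 . . 3 4 . . .
Index 8: author = 4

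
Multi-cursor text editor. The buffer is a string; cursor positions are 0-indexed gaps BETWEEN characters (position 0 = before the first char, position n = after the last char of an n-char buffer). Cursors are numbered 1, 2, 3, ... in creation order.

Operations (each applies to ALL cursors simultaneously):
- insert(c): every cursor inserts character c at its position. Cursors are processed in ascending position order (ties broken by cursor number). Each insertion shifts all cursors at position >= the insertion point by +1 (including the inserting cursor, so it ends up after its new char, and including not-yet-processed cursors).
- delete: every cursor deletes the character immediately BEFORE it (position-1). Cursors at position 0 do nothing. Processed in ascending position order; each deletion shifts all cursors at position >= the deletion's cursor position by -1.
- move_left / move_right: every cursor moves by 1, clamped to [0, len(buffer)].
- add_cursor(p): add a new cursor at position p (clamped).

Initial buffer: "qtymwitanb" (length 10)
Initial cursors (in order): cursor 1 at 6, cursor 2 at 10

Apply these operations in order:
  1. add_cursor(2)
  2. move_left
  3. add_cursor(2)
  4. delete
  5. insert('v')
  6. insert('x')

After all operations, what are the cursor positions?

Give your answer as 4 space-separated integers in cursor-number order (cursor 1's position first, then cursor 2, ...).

After op 1 (add_cursor(2)): buffer="qtymwitanb" (len 10), cursors c3@2 c1@6 c2@10, authorship ..........
After op 2 (move_left): buffer="qtymwitanb" (len 10), cursors c3@1 c1@5 c2@9, authorship ..........
After op 3 (add_cursor(2)): buffer="qtymwitanb" (len 10), cursors c3@1 c4@2 c1@5 c2@9, authorship ..........
After op 4 (delete): buffer="ymitab" (len 6), cursors c3@0 c4@0 c1@2 c2@5, authorship ......
After op 5 (insert('v')): buffer="vvymvitavb" (len 10), cursors c3@2 c4@2 c1@5 c2@9, authorship 34..1...2.
After op 6 (insert('x')): buffer="vvxxymvxitavxb" (len 14), cursors c3@4 c4@4 c1@8 c2@13, authorship 3434..11...22.

Answer: 8 13 4 4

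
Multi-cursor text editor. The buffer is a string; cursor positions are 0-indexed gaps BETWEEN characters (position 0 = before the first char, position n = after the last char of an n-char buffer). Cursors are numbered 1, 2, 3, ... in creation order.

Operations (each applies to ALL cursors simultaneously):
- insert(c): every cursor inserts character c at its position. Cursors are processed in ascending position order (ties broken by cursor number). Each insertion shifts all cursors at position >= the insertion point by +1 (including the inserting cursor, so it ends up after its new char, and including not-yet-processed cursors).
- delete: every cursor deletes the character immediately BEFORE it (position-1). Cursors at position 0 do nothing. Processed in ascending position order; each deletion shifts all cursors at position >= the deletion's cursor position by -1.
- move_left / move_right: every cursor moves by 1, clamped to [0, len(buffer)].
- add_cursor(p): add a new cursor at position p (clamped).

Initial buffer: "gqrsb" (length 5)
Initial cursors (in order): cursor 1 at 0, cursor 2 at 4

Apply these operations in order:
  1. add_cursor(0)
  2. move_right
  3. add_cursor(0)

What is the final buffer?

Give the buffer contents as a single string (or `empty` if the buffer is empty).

After op 1 (add_cursor(0)): buffer="gqrsb" (len 5), cursors c1@0 c3@0 c2@4, authorship .....
After op 2 (move_right): buffer="gqrsb" (len 5), cursors c1@1 c3@1 c2@5, authorship .....
After op 3 (add_cursor(0)): buffer="gqrsb" (len 5), cursors c4@0 c1@1 c3@1 c2@5, authorship .....

Answer: gqrsb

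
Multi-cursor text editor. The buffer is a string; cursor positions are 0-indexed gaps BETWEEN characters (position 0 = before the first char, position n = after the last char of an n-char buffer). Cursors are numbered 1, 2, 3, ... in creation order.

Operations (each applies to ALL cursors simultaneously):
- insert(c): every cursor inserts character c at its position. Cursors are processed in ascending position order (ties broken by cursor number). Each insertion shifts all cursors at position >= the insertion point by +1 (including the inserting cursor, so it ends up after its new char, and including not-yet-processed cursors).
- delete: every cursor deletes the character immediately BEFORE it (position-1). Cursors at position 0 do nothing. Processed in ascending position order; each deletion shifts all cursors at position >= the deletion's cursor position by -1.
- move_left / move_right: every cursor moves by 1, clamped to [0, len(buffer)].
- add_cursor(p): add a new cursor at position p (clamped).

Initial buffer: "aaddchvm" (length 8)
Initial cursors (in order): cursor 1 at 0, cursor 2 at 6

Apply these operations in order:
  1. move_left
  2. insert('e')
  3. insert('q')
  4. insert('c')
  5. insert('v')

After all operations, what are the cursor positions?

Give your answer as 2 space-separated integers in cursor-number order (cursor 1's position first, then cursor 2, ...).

After op 1 (move_left): buffer="aaddchvm" (len 8), cursors c1@0 c2@5, authorship ........
After op 2 (insert('e')): buffer="eaaddcehvm" (len 10), cursors c1@1 c2@7, authorship 1.....2...
After op 3 (insert('q')): buffer="eqaaddceqhvm" (len 12), cursors c1@2 c2@9, authorship 11.....22...
After op 4 (insert('c')): buffer="eqcaaddceqchvm" (len 14), cursors c1@3 c2@11, authorship 111.....222...
After op 5 (insert('v')): buffer="eqcvaaddceqcvhvm" (len 16), cursors c1@4 c2@13, authorship 1111.....2222...

Answer: 4 13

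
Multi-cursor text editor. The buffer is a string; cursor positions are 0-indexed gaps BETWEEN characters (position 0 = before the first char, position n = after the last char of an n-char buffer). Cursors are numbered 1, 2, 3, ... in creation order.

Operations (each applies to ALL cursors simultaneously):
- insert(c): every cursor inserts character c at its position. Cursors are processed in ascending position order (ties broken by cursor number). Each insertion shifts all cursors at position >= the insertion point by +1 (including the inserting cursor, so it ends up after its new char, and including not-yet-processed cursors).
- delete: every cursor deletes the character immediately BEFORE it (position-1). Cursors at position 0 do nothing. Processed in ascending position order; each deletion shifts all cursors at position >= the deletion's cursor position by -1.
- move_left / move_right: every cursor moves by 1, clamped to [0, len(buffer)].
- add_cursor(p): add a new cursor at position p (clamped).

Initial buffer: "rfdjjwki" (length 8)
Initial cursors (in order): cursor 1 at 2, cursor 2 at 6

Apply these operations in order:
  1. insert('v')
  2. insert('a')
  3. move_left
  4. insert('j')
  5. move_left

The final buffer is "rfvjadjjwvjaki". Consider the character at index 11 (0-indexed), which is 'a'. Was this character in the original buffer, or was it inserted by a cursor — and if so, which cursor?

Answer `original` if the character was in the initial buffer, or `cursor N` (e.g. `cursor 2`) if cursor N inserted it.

After op 1 (insert('v')): buffer="rfvdjjwvki" (len 10), cursors c1@3 c2@8, authorship ..1....2..
After op 2 (insert('a')): buffer="rfvadjjwvaki" (len 12), cursors c1@4 c2@10, authorship ..11....22..
After op 3 (move_left): buffer="rfvadjjwvaki" (len 12), cursors c1@3 c2@9, authorship ..11....22..
After op 4 (insert('j')): buffer="rfvjadjjwvjaki" (len 14), cursors c1@4 c2@11, authorship ..111....222..
After op 5 (move_left): buffer="rfvjadjjwvjaki" (len 14), cursors c1@3 c2@10, authorship ..111....222..
Authorship (.=original, N=cursor N): . . 1 1 1 . . . . 2 2 2 . .
Index 11: author = 2

Answer: cursor 2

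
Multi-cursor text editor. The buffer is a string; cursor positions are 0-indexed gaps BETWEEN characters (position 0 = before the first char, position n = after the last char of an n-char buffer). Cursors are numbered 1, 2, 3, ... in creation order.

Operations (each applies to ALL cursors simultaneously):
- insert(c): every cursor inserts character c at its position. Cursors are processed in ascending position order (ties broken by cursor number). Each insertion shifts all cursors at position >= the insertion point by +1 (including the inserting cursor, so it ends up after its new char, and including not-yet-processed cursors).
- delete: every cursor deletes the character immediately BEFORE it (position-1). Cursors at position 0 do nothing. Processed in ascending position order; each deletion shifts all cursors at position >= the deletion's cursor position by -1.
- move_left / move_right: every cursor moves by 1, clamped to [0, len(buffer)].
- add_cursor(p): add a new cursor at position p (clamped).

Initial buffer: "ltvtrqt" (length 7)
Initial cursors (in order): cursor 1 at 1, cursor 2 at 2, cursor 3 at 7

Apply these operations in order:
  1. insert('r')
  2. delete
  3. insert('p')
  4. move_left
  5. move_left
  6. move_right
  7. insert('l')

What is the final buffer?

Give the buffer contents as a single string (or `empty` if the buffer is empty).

Answer: llptlpvtrqtlp

Derivation:
After op 1 (insert('r')): buffer="lrtrvtrqtr" (len 10), cursors c1@2 c2@4 c3@10, authorship .1.2.....3
After op 2 (delete): buffer="ltvtrqt" (len 7), cursors c1@1 c2@2 c3@7, authorship .......
After op 3 (insert('p')): buffer="lptpvtrqtp" (len 10), cursors c1@2 c2@4 c3@10, authorship .1.2.....3
After op 4 (move_left): buffer="lptpvtrqtp" (len 10), cursors c1@1 c2@3 c3@9, authorship .1.2.....3
After op 5 (move_left): buffer="lptpvtrqtp" (len 10), cursors c1@0 c2@2 c3@8, authorship .1.2.....3
After op 6 (move_right): buffer="lptpvtrqtp" (len 10), cursors c1@1 c2@3 c3@9, authorship .1.2.....3
After op 7 (insert('l')): buffer="llptlpvtrqtlp" (len 13), cursors c1@2 c2@5 c3@12, authorship .11.22.....33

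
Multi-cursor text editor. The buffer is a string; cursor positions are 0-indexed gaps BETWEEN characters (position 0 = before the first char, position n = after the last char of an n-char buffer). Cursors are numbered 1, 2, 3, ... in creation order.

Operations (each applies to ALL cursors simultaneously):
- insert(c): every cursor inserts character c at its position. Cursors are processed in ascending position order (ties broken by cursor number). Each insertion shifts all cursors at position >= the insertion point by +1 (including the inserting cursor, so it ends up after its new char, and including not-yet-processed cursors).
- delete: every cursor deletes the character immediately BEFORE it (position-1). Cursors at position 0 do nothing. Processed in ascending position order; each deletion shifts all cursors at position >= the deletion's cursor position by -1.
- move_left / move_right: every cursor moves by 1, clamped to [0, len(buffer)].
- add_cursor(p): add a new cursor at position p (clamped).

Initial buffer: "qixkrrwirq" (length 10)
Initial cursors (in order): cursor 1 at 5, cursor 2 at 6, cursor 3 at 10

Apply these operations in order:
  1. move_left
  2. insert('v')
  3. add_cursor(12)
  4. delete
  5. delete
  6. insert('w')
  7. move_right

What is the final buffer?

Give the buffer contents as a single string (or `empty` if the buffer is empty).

Answer: qixwwrwwq

Derivation:
After op 1 (move_left): buffer="qixkrrwirq" (len 10), cursors c1@4 c2@5 c3@9, authorship ..........
After op 2 (insert('v')): buffer="qixkvrvrwirvq" (len 13), cursors c1@5 c2@7 c3@12, authorship ....1.2....3.
After op 3 (add_cursor(12)): buffer="qixkvrvrwirvq" (len 13), cursors c1@5 c2@7 c3@12 c4@12, authorship ....1.2....3.
After op 4 (delete): buffer="qixkrrwiq" (len 9), cursors c1@4 c2@5 c3@8 c4@8, authorship .........
After op 5 (delete): buffer="qixrq" (len 5), cursors c1@3 c2@3 c3@4 c4@4, authorship .....
After op 6 (insert('w')): buffer="qixwwrwwq" (len 9), cursors c1@5 c2@5 c3@8 c4@8, authorship ...12.34.
After op 7 (move_right): buffer="qixwwrwwq" (len 9), cursors c1@6 c2@6 c3@9 c4@9, authorship ...12.34.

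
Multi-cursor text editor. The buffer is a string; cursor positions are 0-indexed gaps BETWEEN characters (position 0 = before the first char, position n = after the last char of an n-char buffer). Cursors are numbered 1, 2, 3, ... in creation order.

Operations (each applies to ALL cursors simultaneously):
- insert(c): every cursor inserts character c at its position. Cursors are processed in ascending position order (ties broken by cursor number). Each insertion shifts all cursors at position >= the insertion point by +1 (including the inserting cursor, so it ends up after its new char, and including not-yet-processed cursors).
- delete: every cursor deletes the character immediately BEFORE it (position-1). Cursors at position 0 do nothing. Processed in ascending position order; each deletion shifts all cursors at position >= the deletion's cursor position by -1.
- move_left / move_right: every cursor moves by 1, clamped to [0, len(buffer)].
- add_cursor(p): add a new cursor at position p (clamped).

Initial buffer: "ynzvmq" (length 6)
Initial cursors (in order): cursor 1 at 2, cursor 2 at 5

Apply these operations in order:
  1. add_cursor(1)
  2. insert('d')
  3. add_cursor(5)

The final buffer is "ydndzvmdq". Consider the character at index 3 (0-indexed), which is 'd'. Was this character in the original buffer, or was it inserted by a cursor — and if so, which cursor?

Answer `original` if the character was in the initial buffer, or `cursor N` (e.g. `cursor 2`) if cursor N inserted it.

After op 1 (add_cursor(1)): buffer="ynzvmq" (len 6), cursors c3@1 c1@2 c2@5, authorship ......
After op 2 (insert('d')): buffer="ydndzvmdq" (len 9), cursors c3@2 c1@4 c2@8, authorship .3.1...2.
After op 3 (add_cursor(5)): buffer="ydndzvmdq" (len 9), cursors c3@2 c1@4 c4@5 c2@8, authorship .3.1...2.
Authorship (.=original, N=cursor N): . 3 . 1 . . . 2 .
Index 3: author = 1

Answer: cursor 1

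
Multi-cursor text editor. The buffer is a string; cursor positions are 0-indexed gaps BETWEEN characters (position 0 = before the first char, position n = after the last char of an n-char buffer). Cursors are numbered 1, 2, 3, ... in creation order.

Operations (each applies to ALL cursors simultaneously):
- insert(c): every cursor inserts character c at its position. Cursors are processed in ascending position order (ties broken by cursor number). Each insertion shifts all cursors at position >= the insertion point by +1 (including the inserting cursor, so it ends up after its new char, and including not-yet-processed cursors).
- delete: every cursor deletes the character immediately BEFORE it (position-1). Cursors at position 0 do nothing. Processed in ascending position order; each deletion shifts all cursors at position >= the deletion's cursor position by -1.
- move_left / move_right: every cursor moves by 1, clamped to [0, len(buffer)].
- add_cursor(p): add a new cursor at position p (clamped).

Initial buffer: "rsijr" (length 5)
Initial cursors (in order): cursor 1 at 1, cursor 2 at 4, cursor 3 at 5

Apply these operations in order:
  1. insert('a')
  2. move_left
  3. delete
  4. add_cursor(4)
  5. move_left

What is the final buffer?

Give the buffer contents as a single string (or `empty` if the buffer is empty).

After op 1 (insert('a')): buffer="rasijara" (len 8), cursors c1@2 c2@6 c3@8, authorship .1...2.3
After op 2 (move_left): buffer="rasijara" (len 8), cursors c1@1 c2@5 c3@7, authorship .1...2.3
After op 3 (delete): buffer="asiaa" (len 5), cursors c1@0 c2@3 c3@4, authorship 1..23
After op 4 (add_cursor(4)): buffer="asiaa" (len 5), cursors c1@0 c2@3 c3@4 c4@4, authorship 1..23
After op 5 (move_left): buffer="asiaa" (len 5), cursors c1@0 c2@2 c3@3 c4@3, authorship 1..23

Answer: asiaa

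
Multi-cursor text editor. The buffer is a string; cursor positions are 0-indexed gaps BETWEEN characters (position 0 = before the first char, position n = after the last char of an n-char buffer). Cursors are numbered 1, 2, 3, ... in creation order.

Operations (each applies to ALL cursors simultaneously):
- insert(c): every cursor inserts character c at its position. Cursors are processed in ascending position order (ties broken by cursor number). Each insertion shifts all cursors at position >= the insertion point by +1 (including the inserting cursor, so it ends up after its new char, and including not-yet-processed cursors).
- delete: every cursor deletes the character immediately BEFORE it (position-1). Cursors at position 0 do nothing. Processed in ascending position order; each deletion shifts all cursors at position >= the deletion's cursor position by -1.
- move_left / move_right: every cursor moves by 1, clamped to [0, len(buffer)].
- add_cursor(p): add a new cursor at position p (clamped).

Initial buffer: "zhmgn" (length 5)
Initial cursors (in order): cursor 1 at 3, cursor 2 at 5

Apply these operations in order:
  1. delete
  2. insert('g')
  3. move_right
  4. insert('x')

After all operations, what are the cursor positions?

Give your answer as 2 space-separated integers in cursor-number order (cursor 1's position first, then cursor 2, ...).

After op 1 (delete): buffer="zhg" (len 3), cursors c1@2 c2@3, authorship ...
After op 2 (insert('g')): buffer="zhggg" (len 5), cursors c1@3 c2@5, authorship ..1.2
After op 3 (move_right): buffer="zhggg" (len 5), cursors c1@4 c2@5, authorship ..1.2
After op 4 (insert('x')): buffer="zhggxgx" (len 7), cursors c1@5 c2@7, authorship ..1.122

Answer: 5 7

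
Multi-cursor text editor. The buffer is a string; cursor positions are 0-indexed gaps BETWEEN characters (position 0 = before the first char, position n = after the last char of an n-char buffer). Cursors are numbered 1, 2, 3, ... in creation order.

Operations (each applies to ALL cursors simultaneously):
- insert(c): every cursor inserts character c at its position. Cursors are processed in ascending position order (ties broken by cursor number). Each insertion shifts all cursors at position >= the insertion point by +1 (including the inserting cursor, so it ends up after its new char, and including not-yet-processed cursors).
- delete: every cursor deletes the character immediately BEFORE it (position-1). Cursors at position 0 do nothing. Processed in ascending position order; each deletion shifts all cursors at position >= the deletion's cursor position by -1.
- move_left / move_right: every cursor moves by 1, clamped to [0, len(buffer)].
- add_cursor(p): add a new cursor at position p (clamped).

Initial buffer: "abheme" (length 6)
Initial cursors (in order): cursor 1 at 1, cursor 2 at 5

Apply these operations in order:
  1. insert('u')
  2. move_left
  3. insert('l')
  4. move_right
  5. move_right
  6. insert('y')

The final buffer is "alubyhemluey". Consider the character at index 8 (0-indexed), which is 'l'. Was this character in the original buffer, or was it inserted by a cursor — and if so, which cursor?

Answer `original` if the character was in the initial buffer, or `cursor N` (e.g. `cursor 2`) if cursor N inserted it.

Answer: cursor 2

Derivation:
After op 1 (insert('u')): buffer="aubhemue" (len 8), cursors c1@2 c2@7, authorship .1....2.
After op 2 (move_left): buffer="aubhemue" (len 8), cursors c1@1 c2@6, authorship .1....2.
After op 3 (insert('l')): buffer="alubhemlue" (len 10), cursors c1@2 c2@8, authorship .11....22.
After op 4 (move_right): buffer="alubhemlue" (len 10), cursors c1@3 c2@9, authorship .11....22.
After op 5 (move_right): buffer="alubhemlue" (len 10), cursors c1@4 c2@10, authorship .11....22.
After op 6 (insert('y')): buffer="alubyhemluey" (len 12), cursors c1@5 c2@12, authorship .11.1...22.2
Authorship (.=original, N=cursor N): . 1 1 . 1 . . . 2 2 . 2
Index 8: author = 2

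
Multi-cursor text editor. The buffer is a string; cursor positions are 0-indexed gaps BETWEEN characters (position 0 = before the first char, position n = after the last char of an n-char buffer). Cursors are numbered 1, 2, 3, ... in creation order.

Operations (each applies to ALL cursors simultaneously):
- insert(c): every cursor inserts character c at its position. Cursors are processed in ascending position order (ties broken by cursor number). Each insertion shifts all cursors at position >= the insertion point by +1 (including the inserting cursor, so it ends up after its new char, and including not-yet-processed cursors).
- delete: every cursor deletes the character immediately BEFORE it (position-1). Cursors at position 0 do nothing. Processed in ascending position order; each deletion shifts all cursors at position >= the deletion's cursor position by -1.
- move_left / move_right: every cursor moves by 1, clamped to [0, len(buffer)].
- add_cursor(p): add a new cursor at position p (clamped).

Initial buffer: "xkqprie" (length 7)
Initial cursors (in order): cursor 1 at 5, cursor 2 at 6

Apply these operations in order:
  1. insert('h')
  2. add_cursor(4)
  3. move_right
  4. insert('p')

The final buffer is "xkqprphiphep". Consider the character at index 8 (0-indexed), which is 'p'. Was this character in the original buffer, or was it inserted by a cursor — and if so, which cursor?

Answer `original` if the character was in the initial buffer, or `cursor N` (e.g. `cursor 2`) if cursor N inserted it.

After op 1 (insert('h')): buffer="xkqprhihe" (len 9), cursors c1@6 c2@8, authorship .....1.2.
After op 2 (add_cursor(4)): buffer="xkqprhihe" (len 9), cursors c3@4 c1@6 c2@8, authorship .....1.2.
After op 3 (move_right): buffer="xkqprhihe" (len 9), cursors c3@5 c1@7 c2@9, authorship .....1.2.
After op 4 (insert('p')): buffer="xkqprphiphep" (len 12), cursors c3@6 c1@9 c2@12, authorship .....31.12.2
Authorship (.=original, N=cursor N): . . . . . 3 1 . 1 2 . 2
Index 8: author = 1

Answer: cursor 1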